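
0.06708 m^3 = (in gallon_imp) 1 gallon_imp = 0.00454609 m^3, so 0.06708 m^3 = 0.06708 / 0.00454609 = 14.755537 gallon_imp ≈ 14.76 gallon_imp (4 s.f.). Final answer: 14.76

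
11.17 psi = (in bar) 0.7701. Check: 1 psi = 6894.7573 Pa, so 11.17 psi = 11.17 * 6894.7573 = 77014.439 Pa. 1 bar = 100000 Pa, so 77014.439 Pa = 77014.439 / 100000 = 0.77014439 bar ≈ 0.7701 bar (4 s.f.).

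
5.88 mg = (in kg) 1 mg = 1e-06 kg, so 5.88 mg = 5.88 * 1e-06 = 5.88e-06 kg. Result: 5.88e-06 kg. Final answer: 5.88e-06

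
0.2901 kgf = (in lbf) 0.6396. Check: 1 kgf = 9.80665 N, so 0.2901 kgf = 0.2901 * 9.80665 = 2.8449092 N. 1 lbf = 4.4482216 N, so 2.8449092 N = 2.8449092 / 4.4482216 = 0.63956102 lbf ≈ 0.6396 lbf (4 s.f.).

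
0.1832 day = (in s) 1 day = 86400 s, so 0.1832 day = 0.1832 * 86400 = 15828.48 s. Result: 15828.48 s ≈ 1.583e+04 s (4 s.f.). Final answer: 1.583e+04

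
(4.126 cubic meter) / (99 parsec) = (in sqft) 1.454e-17. Check: 4.126 cubic meter = 4.126 m^3. 1 parsec = 3.0856776e+16 m, so 99 parsec = 99 * 3.0856776e+16 = 3.0548208e+18 m. Combine: 4.126 m^3 / 3.0548208e+18 m = 1.3506521e-18 m^2. 1 sqft = 0.09290304 m^2, so 1.3506521e-18 m^2 = 1.3506521e-18 / 0.09290304 = 1.4538298e-17 sqft ≈ 1.454e-17 sqft (4 s.f.).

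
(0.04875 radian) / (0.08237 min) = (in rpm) 0.04875 radian = 0.04875 rad. 1 min = 60 s, so 0.08237 min = 0.08237 * 60 = 4.9422 s. Combine: 0.04875 rad / 4.9422 s = 0.0098640282 rad/s. 1 rpm = 0.10471976 rad/s, so 0.0098640282 rad/s = 0.0098640282 / 0.10471976 = 0.09419453 rpm ≈ 0.09419 rpm (4 s.f.). Final answer: 0.09419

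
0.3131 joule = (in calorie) 0.3131 joule = 0.3131 J. 1 calorie = 4.184 J, so 0.3131 J = 0.3131 / 4.184 = 0.074832696 calorie ≈ 0.07483 calorie (4 s.f.). Final answer: 0.07483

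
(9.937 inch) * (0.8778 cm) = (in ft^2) 0.02385. Check: 1 inch = 0.0254 m, so 9.937 inch = 9.937 * 0.0254 = 0.2523998 m. 1 cm = 0.01 m, so 0.8778 cm = 0.8778 * 0.01 = 0.008778 m. Combine: 0.2523998 m * 0.008778 m = 0.0022155654 m^2. 1 ft^2 = 0.09290304 m^2, so 0.0022155654 m^2 = 0.0022155654 / 0.09290304 = 0.023848148 ft^2 ≈ 0.02385 ft^2 (4 s.f.).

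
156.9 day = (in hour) 1 day = 86400 s, so 156.9 day = 156.9 * 86400 = 13556160 s. 1 hour = 3600 s, so 13556160 s = 13556160 / 3600 = 3765.6 hour ≈ 3766 hour (4 s.f.). Final answer: 3766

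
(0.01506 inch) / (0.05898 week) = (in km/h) 1 inch = 0.0254 m, so 0.01506 inch = 0.01506 * 0.0254 = 0.000382524 m. 1 week = 604800 s, so 0.05898 week = 0.05898 * 604800 = 35671.104 s. Combine: 0.000382524 m / 35671.104 s = 1.0723638e-08 m/s. 1 km/h = 0.27777778 m/s, so 1.0723638e-08 m/s = 1.0723638e-08 / 0.27777778 = 3.8605096e-08 km/h ≈ 3.861e-08 km/h (4 s.f.). Final answer: 3.861e-08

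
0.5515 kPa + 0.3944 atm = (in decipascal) 1 kPa = 1000 Pa, so 0.5515 kPa = 0.5515 * 1000 = 551.5 Pa. 1 atm = 101325 Pa, so 0.3944 atm = 0.3944 * 101325 = 39962.58 Pa. Sum: 551.5 + 39962.58 = 40514.08 Pa. 1 decipascal = 0.1 Pa, so 40514.08 Pa = 40514.08 / 0.1 = 405140.8 decipascal ≈ 4.051e+05 decipascal (4 s.f.). Final answer: 4.051e+05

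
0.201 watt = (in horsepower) 0.201 watt = 0.201 W. 1 horsepower = 745.69987 W, so 0.201 W = 0.201 / 745.69987 = 0.00026954544 horsepower ≈ 0.0002695 horsepower (4 s.f.). Final answer: 0.0002695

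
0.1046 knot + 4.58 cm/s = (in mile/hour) 1 knot = 0.51444444 m/s, so 0.1046 knot = 0.1046 * 0.51444444 = 0.053810889 m/s. 1 cm/s = 0.01 m/s, so 4.58 cm/s = 4.58 * 0.01 = 0.0458 m/s. Sum: 0.053810889 + 0.0458 = 0.099610889 m/s. 1 mile/hour = 0.44704 m/s, so 0.099610889 m/s = 0.099610889 / 0.44704 = 0.22282321 mile/hour ≈ 0.2228 mile/hour (4 s.f.). Final answer: 0.2228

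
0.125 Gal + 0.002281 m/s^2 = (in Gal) 0.3531. Check: 1 Gal = 0.01 m/s^2, so 0.125 Gal = 0.125 * 0.01 = 0.00125 m/s^2. 0.002281 m/s^2 is already in m/s^2. Sum: 0.00125 + 0.002281 = 0.003531 m/s^2. 1 Gal = 0.01 m/s^2, so 0.003531 m/s^2 = 0.003531 / 0.01 = 0.3531 Gal.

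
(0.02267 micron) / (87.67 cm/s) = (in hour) 1 micron = 1e-06 m, so 0.02267 micron = 0.02267 * 1e-06 = 2.267e-08 m. 1 cm/s = 0.01 m/s, so 87.67 cm/s = 87.67 * 0.01 = 0.8767 m/s. Combine: 2.267e-08 m / 0.8767 m/s = 2.5858332e-08 s. 1 hour = 3600 s, so 2.5858332e-08 s = 2.5858332e-08 / 3600 = 7.1828701e-12 hour ≈ 7.183e-12 hour (4 s.f.). Final answer: 7.183e-12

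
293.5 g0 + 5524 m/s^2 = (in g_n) 856.8. Check: 1 g0 = 9.80665 m/s^2, so 293.5 g0 = 293.5 * 9.80665 = 2878.2518 m/s^2. 5524 m/s^2 is already in m/s^2. Sum: 2878.2518 + 5524 = 8402.2518 m/s^2. 1 g_n = 9.80665 m/s^2, so 8402.2518 m/s^2 = 8402.2518 / 9.80665 = 856.79124 g_n ≈ 856.8 g_n (4 s.f.).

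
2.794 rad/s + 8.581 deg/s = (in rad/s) 2.944. Check: 2.794 rad/s is already in rad/s. 1 deg/s = 0.017453293 rad/s, so 8.581 deg/s = 8.581 * 0.017453293 = 0.1497667 rad/s. Sum: 2.794 + 0.1497667 = 2.9437667 rad/s. Result: 2.9437667 rad/s ≈ 2.944 rad/s (4 s.f.).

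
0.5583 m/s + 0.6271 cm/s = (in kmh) 0.5583 m/s is already in m/s. 1 cm/s = 0.01 m/s, so 0.6271 cm/s = 0.6271 * 0.01 = 0.006271 m/s. Sum: 0.5583 + 0.006271 = 0.564571 m/s. 1 kmh = 0.27777778 m/s, so 0.564571 m/s = 0.564571 / 0.27777778 = 2.0324556 kmh ≈ 2.032 kmh (4 s.f.). Final answer: 2.032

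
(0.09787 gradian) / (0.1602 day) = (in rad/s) 1.111e-07. Check: 1 gradian = 0.015707963 rad, so 0.09787 gradian = 0.09787 * 0.015707963 = 0.0015373384 rad. 1 day = 86400 s, so 0.1602 day = 0.1602 * 86400 = 13841.28 s. Combine: 0.0015373384 rad / 13841.28 s = 1.1106909e-07 rad/s. Result: 1.1106909e-07 rad/s ≈ 1.111e-07 rad/s (4 s.f.).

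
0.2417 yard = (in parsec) 1 yard = 0.9144 m, so 0.2417 yard = 0.2417 * 0.9144 = 0.22101048 m. 1 parsec = 3.0856776e+16 m, so 0.22101048 m = 0.22101048 / 3.0856776e+16 = 7.1624619e-18 parsec ≈ 7.162e-18 parsec (4 s.f.). Final answer: 7.162e-18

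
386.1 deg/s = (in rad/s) 1 deg/s = 0.017453293 rad/s, so 386.1 deg/s = 386.1 * 0.017453293 = 6.7387162 rad/s. Result: 6.7387162 rad/s ≈ 6.739 rad/s (4 s.f.). Final answer: 6.739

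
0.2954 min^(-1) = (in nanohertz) 1 min^(-1) = 0.016666667 Hz, so 0.2954 min^(-1) = 0.2954 * 0.016666667 = 0.0049233333 Hz. 1 nanohertz = 1e-09 Hz, so 0.0049233333 Hz = 0.0049233333 / 1e-09 = 4923333.3 nanohertz ≈ 4.923e+06 nanohertz (4 s.f.). Final answer: 4.923e+06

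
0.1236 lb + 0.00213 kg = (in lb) 1 lb = 0.45359237 kg, so 0.1236 lb = 0.1236 * 0.45359237 = 0.056064017 kg. 0.00213 kg is already in kg. Sum: 0.056064017 + 0.00213 = 0.058194017 kg. 1 lb = 0.45359237 kg, so 0.058194017 kg = 0.058194017 / 0.45359237 = 0.12829585 lb ≈ 0.1283 lb (4 s.f.). Final answer: 0.1283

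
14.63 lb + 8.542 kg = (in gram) 1.518e+04. Check: 1 lb = 0.45359237 kg, so 14.63 lb = 14.63 * 0.45359237 = 6.6360564 kg. 8.542 kg is already in kg. Sum: 6.6360564 + 8.542 = 15.178056 kg. 1 gram = 0.001 kg, so 15.178056 kg = 15.178056 / 0.001 = 15178.056 gram ≈ 1.518e+04 gram (4 s.f.).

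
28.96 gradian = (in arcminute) 1564. Check: 1 gradian = 0.015707963 rad, so 28.96 gradian = 28.96 * 0.015707963 = 0.45490262 rad. 1 arcminute = 0.00029088821 rad, so 0.45490262 rad = 0.45490262 / 0.00029088821 = 1563.84 arcminute ≈ 1564 arcminute (4 s.f.).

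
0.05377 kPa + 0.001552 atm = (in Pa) 211. Check: 1 kPa = 1000 Pa, so 0.05377 kPa = 0.05377 * 1000 = 53.77 Pa. 1 atm = 101325 Pa, so 0.001552 atm = 0.001552 * 101325 = 157.2564 Pa. Sum: 53.77 + 157.2564 = 211.0264 Pa. Result: 211.0264 Pa ≈ 211 Pa (4 s.f.).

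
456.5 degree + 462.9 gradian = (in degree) 1 degree = 0.017453293 rad, so 456.5 degree = 456.5 * 0.017453293 = 7.967428 rad. 1 gradian = 0.015707963 rad, so 462.9 gradian = 462.9 * 0.015707963 = 7.2712162 rad. Sum: 7.967428 + 7.2712162 = 15.238644 rad. 1 degree = 0.017453293 rad, so 15.238644 rad = 15.238644 / 0.017453293 = 873.11 degree ≈ 873.1 degree (4 s.f.). Final answer: 873.1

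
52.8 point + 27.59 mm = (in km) 1 point = 0.00035277778 m, so 52.8 point = 52.8 * 0.00035277778 = 0.018626667 m. 1 mm = 0.001 m, so 27.59 mm = 27.59 * 0.001 = 0.02759 m. Sum: 0.018626667 + 0.02759 = 0.046216667 m. 1 km = 1000 m, so 0.046216667 m = 0.046216667 / 1000 = 4.6216667e-05 km ≈ 4.622e-05 km (4 s.f.). Final answer: 4.622e-05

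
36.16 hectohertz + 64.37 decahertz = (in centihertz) 4.26e+05. Check: 1 hectohertz = 100 Hz, so 36.16 hectohertz = 36.16 * 100 = 3616 Hz. 1 decahertz = 10 Hz, so 64.37 decahertz = 64.37 * 10 = 643.7 Hz. Sum: 3616 + 643.7 = 4259.7 Hz. 1 centihertz = 0.01 Hz, so 4259.7 Hz = 4259.7 / 0.01 = 425970 centihertz ≈ 4.26e+05 centihertz (4 s.f.).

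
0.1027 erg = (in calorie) 1 erg = 1e-07 J, so 0.1027 erg = 0.1027 * 1e-07 = 1.027e-08 J. 1 calorie = 4.184 J, so 1.027e-08 J = 1.027e-08 / 4.184 = 2.4545889e-09 calorie ≈ 2.455e-09 calorie (4 s.f.). Final answer: 2.455e-09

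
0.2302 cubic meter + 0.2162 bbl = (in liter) 264.6. Check: 0.2302 cubic meter = 0.2302 m^3. 1 bbl = 0.15898729 m^3, so 0.2162 bbl = 0.2162 * 0.15898729 = 0.034373053 m^3. Sum: 0.2302 + 0.034373053 = 0.26457305 m^3. 1 liter = 0.001 m^3, so 0.26457305 m^3 = 0.26457305 / 0.001 = 264.57305 liter ≈ 264.6 liter (4 s.f.).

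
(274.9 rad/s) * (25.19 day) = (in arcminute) 2.057e+12. Check: 274.9 rad/s is already in rad/s. 1 day = 86400 s, so 25.19 day = 25.19 * 86400 = 2176416 s. Combine: 274.9 rad/s * 2176416 s = 5.9829676e+08 rad. 1 arcminute = 0.00029088821 rad, so 5.9829676e+08 rad = 5.9829676e+08 / 0.00029088821 = 2.0567927e+12 arcminute ≈ 2.057e+12 arcminute (4 s.f.).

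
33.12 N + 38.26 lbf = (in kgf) 33.12 N is already in N. 1 lbf = 4.4482216 N, so 38.26 lbf = 38.26 * 4.4482216 = 170.18896 N. Sum: 33.12 + 170.18896 = 203.30896 N. 1 kgf = 9.80665 N, so 203.30896 N = 203.30896 / 9.80665 = 20.731744 kgf ≈ 20.73 kgf (4 s.f.). Final answer: 20.73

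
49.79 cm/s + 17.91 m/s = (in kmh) 1 cm/s = 0.01 m/s, so 49.79 cm/s = 49.79 * 0.01 = 0.4979 m/s. 17.91 m/s is already in m/s. Sum: 0.4979 + 17.91 = 18.4079 m/s. 1 kmh = 0.27777778 m/s, so 18.4079 m/s = 18.4079 / 0.27777778 = 66.26844 kmh ≈ 66.27 kmh (4 s.f.). Final answer: 66.27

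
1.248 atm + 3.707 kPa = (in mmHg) 1 atm = 101325 Pa, so 1.248 atm = 1.248 * 101325 = 126453.6 Pa. 1 kPa = 1000 Pa, so 3.707 kPa = 3.707 * 1000 = 3707 Pa. Sum: 126453.6 + 3707 = 130160.6 Pa. 1 mmHg = 133.32237 Pa, so 130160.6 Pa = 130160.6 / 133.32237 = 976.28479 mmHg ≈ 976.3 mmHg (4 s.f.). Final answer: 976.3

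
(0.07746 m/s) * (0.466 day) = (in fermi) 3.119e+18. Check: 0.07746 m/s is already in m/s. 1 day = 86400 s, so 0.466 day = 0.466 * 86400 = 40262.4 s. Combine: 0.07746 m/s * 40262.4 s = 3118.7255 m. 1 fermi = 1e-15 m, so 3118.7255 m = 3118.7255 / 1e-15 = 3.1187255e+18 fermi ≈ 3.119e+18 fermi (4 s.f.).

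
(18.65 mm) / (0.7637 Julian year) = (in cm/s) 1 mm = 0.001 m, so 18.65 mm = 18.65 * 0.001 = 0.01865 m. 1 Julian year = 31557600 s, so 0.7637 Julian year = 0.7637 * 31557600 = 24100539 s. Combine: 0.01865 m / 24100539 s = 7.7384161e-10 m/s. 1 cm/s = 0.01 m/s, so 7.7384161e-10 m/s = 7.7384161e-10 / 0.01 = 7.7384161e-08 cm/s ≈ 7.738e-08 cm/s (4 s.f.). Final answer: 7.738e-08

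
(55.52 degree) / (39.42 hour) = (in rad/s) 6.828e-06. Check: 1 degree = 0.017453293 rad, so 55.52 degree = 55.52 * 0.017453293 = 0.9690068 rad. 1 hour = 3600 s, so 39.42 hour = 39.42 * 3600 = 141912 s. Combine: 0.9690068 rad / 141912 s = 6.8282231e-06 rad/s. Result: 6.8282231e-06 rad/s ≈ 6.828e-06 rad/s (4 s.f.).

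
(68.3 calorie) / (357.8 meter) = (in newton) 1 calorie = 4.184 J, so 68.3 calorie = 68.3 * 4.184 = 285.7672 J. 357.8 meter = 357.8 m. Combine: 285.7672 J / 357.8 m = 0.79867859 N. 0.79867859 N = 0.79867859 newton ≈ 0.7987 newton (4 s.f.). Final answer: 0.7987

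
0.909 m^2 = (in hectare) 9.09e-05. Check: 1 hectare = 10000 m^2, so 0.909 m^2 = 0.909 / 10000 = 9.09e-05 hectare.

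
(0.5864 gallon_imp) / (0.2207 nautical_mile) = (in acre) 1 gallon_imp = 0.00454609 m^3, so 0.5864 gallon_imp = 0.5864 * 0.00454609 = 0.0026658272 m^3. 1 nautical_mile = 1852 m, so 0.2207 nautical_mile = 0.2207 * 1852 = 408.7364 m. Combine: 0.0026658272 m^3 / 408.7364 m = 6.5221184e-06 m^2. 1 acre = 4046.8564 m^2, so 6.5221184e-06 m^2 = 6.5221184e-06 / 4046.8564 = 1.6116505e-09 acre ≈ 1.612e-09 acre (4 s.f.). Final answer: 1.612e-09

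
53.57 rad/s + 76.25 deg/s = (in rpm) 53.57 rad/s is already in rad/s. 1 deg/s = 0.017453293 rad/s, so 76.25 deg/s = 76.25 * 0.017453293 = 1.3308136 rad/s. Sum: 53.57 + 1.3308136 = 54.900814 rad/s. 1 rpm = 0.10471976 rad/s, so 54.900814 rad/s = 54.900814 / 0.10471976 = 524.26415 rpm ≈ 524.3 rpm (4 s.f.). Final answer: 524.3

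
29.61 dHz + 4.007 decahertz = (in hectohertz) 0.4303. Check: 1 dHz = 0.1 Hz, so 29.61 dHz = 29.61 * 0.1 = 2.961 Hz. 1 decahertz = 10 Hz, so 4.007 decahertz = 4.007 * 10 = 40.07 Hz. Sum: 2.961 + 40.07 = 43.031 Hz. 1 hectohertz = 100 Hz, so 43.031 Hz = 43.031 / 100 = 0.43031 hectohertz ≈ 0.4303 hectohertz (4 s.f.).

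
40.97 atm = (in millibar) 1 atm = 101325 Pa, so 40.97 atm = 40.97 * 101325 = 4151285.2 Pa. 1 millibar = 100 Pa, so 4151285.2 Pa = 4151285.2 / 100 = 41512.853 millibar ≈ 4.151e+04 millibar (4 s.f.). Final answer: 4.151e+04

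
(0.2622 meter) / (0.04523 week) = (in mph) 0.2622 meter = 0.2622 m. 1 week = 604800 s, so 0.04523 week = 0.04523 * 604800 = 27355.104 s. Combine: 0.2622 m / 27355.104 s = 9.5850486e-06 m/s. 1 mph = 0.44704 m/s, so 9.5850486e-06 m/s = 9.5850486e-06 / 0.44704 = 2.1441143e-05 mph ≈ 2.144e-05 mph (4 s.f.). Final answer: 2.144e-05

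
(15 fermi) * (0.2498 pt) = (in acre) 3.266e-22. Check: 1 fermi = 1e-15 m, so 15 fermi = 15 * 1e-15 = 1.5e-14 m. 1 pt = 0.00035277778 m, so 0.2498 pt = 0.2498 * 0.00035277778 = 8.8123889e-05 m. Combine: 1.5e-14 m * 8.8123889e-05 m = 1.3218583e-18 m^2. 1 acre = 4046.8564 m^2, so 1.3218583e-18 m^2 = 1.3218583e-18 / 4046.8564 = 3.2663831e-22 acre ≈ 3.266e-22 acre (4 s.f.).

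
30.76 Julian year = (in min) 1.618e+07. Check: 1 Julian year = 31557600 s, so 30.76 Julian year = 30.76 * 31557600 = 9.7071178e+08 s. 1 min = 60 s, so 9.7071178e+08 s = 9.7071178e+08 / 60 = 16178530 min ≈ 1.618e+07 min (4 s.f.).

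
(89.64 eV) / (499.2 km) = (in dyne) 2.877e-18. Check: 1 eV = 1.6021766e-19 J, so 89.64 eV = 89.64 * 1.6021766e-19 = 1.4361911e-17 J. 1 km = 1000 m, so 499.2 km = 499.2 * 1000 = 499200 m. Combine: 1.4361911e-17 J / 499200 m = 2.8769854e-23 N. 1 dyne = 1e-05 N, so 2.8769854e-23 N = 2.8769854e-23 / 1e-05 = 2.8769854e-18 dyne ≈ 2.877e-18 dyne (4 s.f.).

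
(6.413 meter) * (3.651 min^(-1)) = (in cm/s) 6.413 meter = 6.413 m. 1 min^(-1) = 0.016666667 Hz, so 3.651 min^(-1) = 3.651 * 0.016666667 = 0.06085 Hz. Combine: 6.413 m * 0.06085 Hz = 0.39023105 m/s. 1 cm/s = 0.01 m/s, so 0.39023105 m/s = 0.39023105 / 0.01 = 39.023105 cm/s ≈ 39.02 cm/s (4 s.f.). Final answer: 39.02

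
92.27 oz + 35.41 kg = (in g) 1 oz = 0.028349523 kg, so 92.27 oz = 92.27 * 0.028349523 = 2.6158105 kg. 35.41 kg is already in kg. Sum: 2.6158105 + 35.41 = 38.02581 kg. 1 g = 0.001 kg, so 38.02581 kg = 38.02581 / 0.001 = 38025.81 g ≈ 3.803e+04 g (4 s.f.). Final answer: 3.803e+04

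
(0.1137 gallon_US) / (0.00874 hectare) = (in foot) 1 gallon_US = 0.0037854118 m^3, so 0.1137 gallon_US = 0.1137 * 0.0037854118 = 0.00043040132 m^3. 1 hectare = 10000 m^2, so 0.00874 hectare = 0.00874 * 10000 = 87.4 m^2. Combine: 0.00043040132 m^3 / 87.4 m^2 = 4.9245002e-06 m. 1 foot = 0.3048 m, so 4.9245002e-06 m = 4.9245002e-06 / 0.3048 = 1.6156497e-05 foot ≈ 1.616e-05 foot (4 s.f.). Final answer: 1.616e-05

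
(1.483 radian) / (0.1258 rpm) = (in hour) 1.483 radian = 1.483 rad. 1 rpm = 0.10471976 rad/s, so 0.1258 rpm = 0.1258 * 0.10471976 = 0.013173745 rad/s. Combine: 1.483 rad / 0.013173745 rad/s = 112.57239 s. 1 hour = 3600 s, so 112.57239 s = 112.57239 / 3600 = 0.031270109 hour ≈ 0.03127 hour (4 s.f.). Final answer: 0.03127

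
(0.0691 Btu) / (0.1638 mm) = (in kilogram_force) 1 Btu = 1055.0559 J, so 0.0691 Btu = 0.0691 * 1055.0559 = 72.904359 J. 1 mm = 0.001 m, so 0.1638 mm = 0.1638 * 0.001 = 0.0001638 m. Combine: 72.904359 J / 0.0001638 m = 445081.56 N. 1 kilogram_force = 9.80665 N, so 445081.56 N = 445081.56 / 9.80665 = 45385.688 kilogram_force ≈ 4.539e+04 kilogram_force (4 s.f.). Final answer: 4.539e+04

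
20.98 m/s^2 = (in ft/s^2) 1 ft/s^2 = 0.3048 m/s^2, so 20.98 m/s^2 = 20.98 / 0.3048 = 68.832021 ft/s^2 ≈ 68.83 ft/s^2 (4 s.f.). Final answer: 68.83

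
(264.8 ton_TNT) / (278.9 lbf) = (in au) 1 ton_TNT = 4.184e+09 J, so 264.8 ton_TNT = 264.8 * 4.184e+09 = 1.1079232e+12 J. 1 lbf = 4.4482216 N, so 278.9 lbf = 278.9 * 4.4482216 = 1240.609 N. Combine: 1.1079232e+12 J / 1240.609 N = 8.9304784e+08 m. 1 au = 1.4959787e+11 m, so 8.9304784e+08 m = 8.9304784e+08 / 1.4959787e+11 = 0.0059696561 au ≈ 0.00597 au (4 s.f.). Final answer: 0.00597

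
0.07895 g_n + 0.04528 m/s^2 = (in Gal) 81.95. Check: 1 g_n = 9.80665 m/s^2, so 0.07895 g_n = 0.07895 * 9.80665 = 0.77423502 m/s^2. 0.04528 m/s^2 is already in m/s^2. Sum: 0.77423502 + 0.04528 = 0.81951502 m/s^2. 1 Gal = 0.01 m/s^2, so 0.81951502 m/s^2 = 0.81951502 / 0.01 = 81.951502 Gal ≈ 81.95 Gal (4 s.f.).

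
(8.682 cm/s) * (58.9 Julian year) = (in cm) 1.614e+10. Check: 1 cm/s = 0.01 m/s, so 8.682 cm/s = 8.682 * 0.01 = 0.08682 m/s. 1 Julian year = 31557600 s, so 58.9 Julian year = 58.9 * 31557600 = 1.8587426e+09 s. Combine: 0.08682 m/s * 1.8587426e+09 s = 1.6137604e+08 m. 1 cm = 0.01 m, so 1.6137604e+08 m = 1.6137604e+08 / 0.01 = 1.6137604e+10 cm ≈ 1.614e+10 cm (4 s.f.).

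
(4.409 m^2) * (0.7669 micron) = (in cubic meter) 3.381e-06. Check: 4.409 m^2 is already in m^2. 1 micron = 1e-06 m, so 0.7669 micron = 0.7669 * 1e-06 = 7.669e-07 m. Combine: 4.409 m^2 * 7.669e-07 m = 3.3812621e-06 m^3. 3.3812621e-06 m^3 = 3.3812621e-06 cubic meter ≈ 3.381e-06 cubic meter (4 s.f.).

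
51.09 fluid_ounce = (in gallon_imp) 0.3324. Check: 1 fluid_ounce = 2.957353e-05 m^3, so 51.09 fluid_ounce = 51.09 * 2.957353e-05 = 0.0015109116 m^3. 1 gallon_imp = 0.00454609 m^3, so 0.0015109116 m^3 = 0.0015109116 / 0.00454609 = 0.33235409 gallon_imp ≈ 0.3324 gallon_imp (4 s.f.).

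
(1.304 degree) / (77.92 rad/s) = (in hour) 8.113e-08. Check: 1 degree = 0.017453293 rad, so 1.304 degree = 1.304 * 0.017453293 = 0.022759093 rad. 77.92 rad/s is already in rad/s. Combine: 0.022759093 rad / 77.92 rad/s = 0.00029208282 s. 1 hour = 3600 s, so 0.00029208282 s = 0.00029208282 / 3600 = 8.1134117e-08 hour ≈ 8.113e-08 hour (4 s.f.).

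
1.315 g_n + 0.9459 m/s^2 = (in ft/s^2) 45.41. Check: 1 g_n = 9.80665 m/s^2, so 1.315 g_n = 1.315 * 9.80665 = 12.895745 m/s^2. 0.9459 m/s^2 is already in m/s^2. Sum: 12.895745 + 0.9459 = 13.841645 m/s^2. 1 ft/s^2 = 0.3048 m/s^2, so 13.841645 m/s^2 = 13.841645 / 0.3048 = 45.41222 ft/s^2 ≈ 45.41 ft/s^2 (4 s.f.).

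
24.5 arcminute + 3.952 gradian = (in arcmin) 1 arcminute = 0.00029088821 rad, so 24.5 arcminute = 24.5 * 0.00029088821 = 0.0071267611 rad. 1 gradian = 0.015707963 rad, so 3.952 gradian = 3.952 * 0.015707963 = 0.062077871 rad. Sum: 0.0071267611 + 0.062077871 = 0.069204632 rad. 1 arcmin = 0.00029088821 rad, so 0.069204632 rad = 0.069204632 / 0.00029088821 = 237.908 arcmin ≈ 237.9 arcmin (4 s.f.). Final answer: 237.9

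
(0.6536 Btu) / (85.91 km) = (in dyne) 1 Btu = 1055.0559 J, so 0.6536 Btu = 0.6536 * 1055.0559 = 689.58451 J. 1 km = 1000 m, so 85.91 km = 85.91 * 1000 = 85910 m. Combine: 689.58451 J / 85910 m = 0.0080268246 N. 1 dyne = 1e-05 N, so 0.0080268246 N = 0.0080268246 / 1e-05 = 802.68246 dyne ≈ 802.7 dyne (4 s.f.). Final answer: 802.7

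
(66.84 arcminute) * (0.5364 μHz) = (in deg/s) 1 arcminute = 0.00029088821 rad, so 66.84 arcminute = 66.84 * 0.00029088821 = 0.019442968 rad. 1 μHz = 1e-06 Hz, so 0.5364 μHz = 0.5364 * 1e-06 = 5.364e-07 Hz. Combine: 0.019442968 rad * 5.364e-07 Hz = 1.0429208e-08 rad/s. 1 deg/s = 0.017453293 rad/s, so 1.0429208e-08 rad/s = 1.0429208e-08 / 0.017453293 = 5.975496e-07 deg/s ≈ 5.975e-07 deg/s (4 s.f.). Final answer: 5.975e-07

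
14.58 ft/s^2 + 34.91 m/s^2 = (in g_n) 1 ft/s^2 = 0.3048 m/s^2, so 14.58 ft/s^2 = 14.58 * 0.3048 = 4.443984 m/s^2. 34.91 m/s^2 is already in m/s^2. Sum: 4.443984 + 34.91 = 39.353984 m/s^2. 1 g_n = 9.80665 m/s^2, so 39.353984 m/s^2 = 39.353984 / 9.80665 = 4.0129896 g_n ≈ 4.013 g_n (4 s.f.). Final answer: 4.013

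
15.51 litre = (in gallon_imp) 1 litre = 0.001 m^3, so 15.51 litre = 15.51 * 0.001 = 0.01551 m^3. 1 gallon_imp = 0.00454609 m^3, so 0.01551 m^3 = 0.01551 / 0.00454609 = 3.411723 gallon_imp ≈ 3.412 gallon_imp (4 s.f.). Final answer: 3.412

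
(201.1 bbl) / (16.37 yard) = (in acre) 1 bbl = 0.15898729 m^3, so 201.1 bbl = 201.1 * 0.15898729 = 31.972345 m^3. 1 yard = 0.9144 m, so 16.37 yard = 16.37 * 0.9144 = 14.968728 m. Combine: 31.972345 m^3 / 14.968728 m = 2.1359427 m^2. 1 acre = 4046.8564 m^2, so 2.1359427 m^2 = 2.1359427 / 4046.8564 = 0.00052780293 acre ≈ 0.0005278 acre (4 s.f.). Final answer: 0.0005278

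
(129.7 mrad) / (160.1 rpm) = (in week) 1.279e-08. Check: 1 mrad = 0.001 rad, so 129.7 mrad = 129.7 * 0.001 = 0.1297 rad. 1 rpm = 0.10471976 rad/s, so 160.1 rpm = 160.1 * 0.10471976 = 16.765633 rad/s. Combine: 0.1297 rad / 16.765633 rad/s = 0.0077360635 s. 1 week = 604800 s, so 0.0077360635 s = 0.0077360635 / 604800 = 1.279111e-08 week ≈ 1.279e-08 week (4 s.f.).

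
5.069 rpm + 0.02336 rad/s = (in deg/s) 31.75. Check: 1 rpm = 0.10471976 rad/s, so 5.069 rpm = 5.069 * 0.10471976 = 0.53082444 rad/s. 0.02336 rad/s is already in rad/s. Sum: 0.53082444 + 0.02336 = 0.55418444 rad/s. 1 deg/s = 0.017453293 rad/s, so 0.55418444 rad/s = 0.55418444 / 0.017453293 = 31.752429 deg/s ≈ 31.75 deg/s (4 s.f.).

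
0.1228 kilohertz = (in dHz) 1 kilohertz = 1000 Hz, so 0.1228 kilohertz = 0.1228 * 1000 = 122.8 Hz. 1 dHz = 0.1 Hz, so 122.8 Hz = 122.8 / 0.1 = 1228 dHz. Final answer: 1228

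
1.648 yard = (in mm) 1 yard = 0.9144 m, so 1.648 yard = 1.648 * 0.9144 = 1.5069312 m. 1 mm = 0.001 m, so 1.5069312 m = 1.5069312 / 0.001 = 1506.9312 mm ≈ 1507 mm (4 s.f.). Final answer: 1507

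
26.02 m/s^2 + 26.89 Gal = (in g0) 26.02 m/s^2 is already in m/s^2. 1 Gal = 0.01 m/s^2, so 26.89 Gal = 26.89 * 0.01 = 0.2689 m/s^2. Sum: 26.02 + 0.2689 = 26.2889 m/s^2. 1 g0 = 9.80665 m/s^2, so 26.2889 m/s^2 = 26.2889 / 9.80665 = 2.6807218 g0 ≈ 2.681 g0 (4 s.f.). Final answer: 2.681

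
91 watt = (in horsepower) 0.122. Check: 91 watt = 91 W. 1 horsepower = 745.69987 W, so 91 W = 91 / 745.69987 = 0.12203301 horsepower ≈ 0.122 horsepower (4 s.f.).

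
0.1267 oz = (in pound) 1 oz = 0.028349523 kg, so 0.1267 oz = 0.1267 * 0.028349523 = 0.0035918846 kg. 1 pound = 0.45359237 kg, so 0.0035918846 kg = 0.0035918846 / 0.45359237 = 0.00791875 pound ≈ 0.007919 pound (4 s.f.). Final answer: 0.007919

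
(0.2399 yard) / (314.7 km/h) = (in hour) 1 yard = 0.9144 m, so 0.2399 yard = 0.2399 * 0.9144 = 0.21936456 m. 1 km/h = 0.27777778 m/s, so 314.7 km/h = 314.7 * 0.27777778 = 87.416667 m/s. Combine: 0.21936456 m / 87.416667 m/s = 0.0025094135 s. 1 hour = 3600 s, so 0.0025094135 s = 0.0025094135 / 3600 = 6.9705929e-07 hour ≈ 6.971e-07 hour (4 s.f.). Final answer: 6.971e-07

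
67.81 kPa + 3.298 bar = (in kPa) 1 kPa = 1000 Pa, so 67.81 kPa = 67.81 * 1000 = 67810 Pa. 1 bar = 100000 Pa, so 3.298 bar = 3.298 * 100000 = 329800 Pa. Sum: 67810 + 329800 = 397610 Pa. 1 kPa = 1000 Pa, so 397610 Pa = 397610 / 1000 = 397.61 kPa ≈ 397.6 kPa (4 s.f.). Final answer: 397.6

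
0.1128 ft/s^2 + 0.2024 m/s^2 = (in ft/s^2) 1 ft/s^2 = 0.3048 m/s^2, so 0.1128 ft/s^2 = 0.1128 * 0.3048 = 0.03438144 m/s^2. 0.2024 m/s^2 is already in m/s^2. Sum: 0.03438144 + 0.2024 = 0.23678144 m/s^2. 1 ft/s^2 = 0.3048 m/s^2, so 0.23678144 m/s^2 = 0.23678144 / 0.3048 = 0.77684199 ft/s^2 ≈ 0.7768 ft/s^2 (4 s.f.). Final answer: 0.7768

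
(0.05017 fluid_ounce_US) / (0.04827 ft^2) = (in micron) 330.9. Check: 1 fluid_ounce_US = 2.957353e-05 m^3, so 0.05017 fluid_ounce_US = 0.05017 * 2.957353e-05 = 1.483704e-06 m^3. 1 ft^2 = 0.09290304 m^2, so 0.04827 ft^2 = 0.04827 * 0.09290304 = 0.0044844297 m^2. Combine: 1.483704e-06 m^3 / 0.0044844297 m^2 = 0.00033085678 m. 1 micron = 1e-06 m, so 0.00033085678 m = 0.00033085678 / 1e-06 = 330.85678 micron ≈ 330.9 micron (4 s.f.).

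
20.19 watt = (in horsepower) 0.02708. Check: 20.19 watt = 20.19 W. 1 horsepower = 745.69987 W, so 20.19 W = 20.19 / 745.69987 = 0.027075236 horsepower ≈ 0.02708 horsepower (4 s.f.).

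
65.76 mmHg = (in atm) 1 mmHg = 133.32237 Pa, so 65.76 mmHg = 65.76 * 133.32237 = 8767.2789 Pa. 1 atm = 101325 Pa, so 8767.2789 Pa = 8767.2789 / 101325 = 0.086526316 atm ≈ 0.08653 atm (4 s.f.). Final answer: 0.08653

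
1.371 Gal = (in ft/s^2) 0.04498. Check: 1 Gal = 0.01 m/s^2, so 1.371 Gal = 1.371 * 0.01 = 0.01371 m/s^2. 1 ft/s^2 = 0.3048 m/s^2, so 0.01371 m/s^2 = 0.01371 / 0.3048 = 0.044980315 ft/s^2 ≈ 0.04498 ft/s^2 (4 s.f.).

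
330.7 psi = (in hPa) 2.28e+04. Check: 1 psi = 6894.7573 Pa, so 330.7 psi = 330.7 * 6894.7573 = 2280096.2 Pa. 1 hPa = 100 Pa, so 2280096.2 Pa = 2280096.2 / 100 = 22800.962 hPa ≈ 2.28e+04 hPa (4 s.f.).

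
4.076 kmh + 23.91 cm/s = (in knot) 1 kmh = 0.27777778 m/s, so 4.076 kmh = 4.076 * 0.27777778 = 1.1322222 m/s. 1 cm/s = 0.01 m/s, so 23.91 cm/s = 23.91 * 0.01 = 0.2391 m/s. Sum: 1.1322222 + 0.2391 = 1.3713222 m/s. 1 knot = 0.51444444 m/s, so 1.3713222 m/s = 1.3713222 / 0.51444444 = 2.6656371 knot ≈ 2.666 knot (4 s.f.). Final answer: 2.666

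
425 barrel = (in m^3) 1 barrel = 0.15898729 m^3, so 425 barrel = 425 * 0.15898729 = 67.5696 m^3. Result: 67.5696 m^3 ≈ 67.57 m^3 (4 s.f.). Final answer: 67.57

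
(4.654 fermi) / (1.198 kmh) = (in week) 2.312e-20. Check: 1 fermi = 1e-15 m, so 4.654 fermi = 4.654 * 1e-15 = 4.654e-15 m. 1 kmh = 0.27777778 m/s, so 1.198 kmh = 1.198 * 0.27777778 = 0.33277778 m/s. Combine: 4.654e-15 m / 0.33277778 m/s = 1.3985309e-14 s. 1 week = 604800 s, so 1.3985309e-14 s = 1.3985309e-14 / 604800 = 2.3123857e-20 week ≈ 2.312e-20 week (4 s.f.).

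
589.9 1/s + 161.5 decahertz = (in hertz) 2205. Check: 589.9 1/s = 589.9 Hz. 1 decahertz = 10 Hz, so 161.5 decahertz = 161.5 * 10 = 1615 Hz. Sum: 589.9 + 1615 = 2204.9 Hz. 2204.9 Hz = 2204.9 hertz ≈ 2205 hertz (4 s.f.).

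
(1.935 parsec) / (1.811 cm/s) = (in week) 1 parsec = 3.0856776e+16 m, so 1.935 parsec = 1.935 * 3.0856776e+16 = 5.9707861e+16 m. 1 cm/s = 0.01 m/s, so 1.811 cm/s = 1.811 * 0.01 = 0.01811 m/s. Combine: 5.9707861e+16 m / 0.01811 m/s = 3.2969553e+18 s. 1 week = 604800 s, so 3.2969553e+18 s = 3.2969553e+18 / 604800 = 5.451315e+12 week ≈ 5.451e+12 week (4 s.f.). Final answer: 5.451e+12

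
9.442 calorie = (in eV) 2.466e+20. Check: 1 calorie = 4.184 J, so 9.442 calorie = 9.442 * 4.184 = 39.505328 J. 1 eV = 1.6021766e-19 J, so 39.505328 J = 39.505328 / 1.6021766e-19 = 2.4657286e+20 eV ≈ 2.466e+20 eV (4 s.f.).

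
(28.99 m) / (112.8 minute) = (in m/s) 28.99 m is already in m. 1 minute = 60 s, so 112.8 minute = 112.8 * 60 = 6768 s. Combine: 28.99 m / 6768 s = 0.0042833924 m/s. Result: 0.0042833924 m/s ≈ 0.004283 m/s (4 s.f.). Final answer: 0.004283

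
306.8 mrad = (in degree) 17.58. Check: 1 mrad = 0.001 rad, so 306.8 mrad = 306.8 * 0.001 = 0.3068 rad. 1 degree = 0.017453293 rad, so 0.3068 rad = 0.3068 / 0.017453293 = 17.578345 degree ≈ 17.58 degree (4 s.f.).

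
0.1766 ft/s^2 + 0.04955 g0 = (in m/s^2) 0.5397. Check: 1 ft/s^2 = 0.3048 m/s^2, so 0.1766 ft/s^2 = 0.1766 * 0.3048 = 0.05382768 m/s^2. 1 g0 = 9.80665 m/s^2, so 0.04955 g0 = 0.04955 * 9.80665 = 0.48591951 m/s^2. Sum: 0.05382768 + 0.48591951 = 0.53974719 m/s^2. Result: 0.53974719 m/s^2 ≈ 0.5397 m/s^2 (4 s.f.).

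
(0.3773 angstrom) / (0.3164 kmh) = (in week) 7.098e-16. Check: 1 angstrom = 1e-10 m, so 0.3773 angstrom = 0.3773 * 1e-10 = 3.773e-11 m. 1 kmh = 0.27777778 m/s, so 0.3164 kmh = 0.3164 * 0.27777778 = 0.087888889 m/s. Combine: 3.773e-11 m / 0.087888889 m/s = 4.2929204e-10 s. 1 week = 604800 s, so 4.2929204e-10 s = 4.2929204e-10 / 604800 = 7.0980826e-16 week ≈ 7.098e-16 week (4 s.f.).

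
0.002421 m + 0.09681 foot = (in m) 0.002421 m is already in m. 1 foot = 0.3048 m, so 0.09681 foot = 0.09681 * 0.3048 = 0.029507688 m. Sum: 0.002421 + 0.029507688 = 0.031928688 m. Result: 0.031928688 m ≈ 0.03193 m (4 s.f.). Final answer: 0.03193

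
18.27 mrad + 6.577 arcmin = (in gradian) 1.285. Check: 1 mrad = 0.001 rad, so 18.27 mrad = 18.27 * 0.001 = 0.01827 rad. 1 arcmin = 0.00029088821 rad, so 6.577 arcmin = 6.577 * 0.00029088821 = 0.0019131717 rad. Sum: 0.01827 + 0.0019131717 = 0.020183172 rad. 1 gradian = 0.015707963 rad, so 0.020183172 rad = 0.020183172 / 0.015707963 = 1.2849006 gradian ≈ 1.285 gradian (4 s.f.).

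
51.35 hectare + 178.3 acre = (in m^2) 1 hectare = 10000 m^2, so 51.35 hectare = 51.35 * 10000 = 513500 m^2. 1 acre = 4046.8564 m^2, so 178.3 acre = 178.3 * 4046.8564 = 721554.5 m^2. Sum: 513500 + 721554.5 = 1235054.5 m^2. Result: 1235054.5 m^2 ≈ 1.235e+06 m^2 (4 s.f.). Final answer: 1.235e+06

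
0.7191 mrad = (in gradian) 1 mrad = 0.001 rad, so 0.7191 mrad = 0.7191 * 0.001 = 0.0007191 rad. 1 gradian = 0.015707963 rad, so 0.0007191 rad = 0.0007191 / 0.015707963 = 0.045779328 gradian ≈ 0.04578 gradian (4 s.f.). Final answer: 0.04578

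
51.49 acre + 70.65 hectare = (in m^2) 1 acre = 4046.8564 m^2, so 51.49 acre = 51.49 * 4046.8564 = 208372.64 m^2. 1 hectare = 10000 m^2, so 70.65 hectare = 70.65 * 10000 = 706500 m^2. Sum: 208372.64 + 706500 = 914872.64 m^2. Result: 914872.64 m^2 ≈ 9.149e+05 m^2 (4 s.f.). Final answer: 9.149e+05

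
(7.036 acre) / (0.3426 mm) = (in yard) 1 acre = 4046.8564 m^2, so 7.036 acre = 7.036 * 4046.8564 = 28473.682 m^2. 1 mm = 0.001 m, so 0.3426 mm = 0.3426 * 0.001 = 0.0003426 m. Combine: 28473.682 m^2 / 0.0003426 m = 83110571 m. 1 yard = 0.9144 m, so 83110571 m = 83110571 / 0.9144 = 90890826 yard ≈ 9.089e+07 yard (4 s.f.). Final answer: 9.089e+07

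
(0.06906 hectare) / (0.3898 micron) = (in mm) 1 hectare = 10000 m^2, so 0.06906 hectare = 0.06906 * 10000 = 690.6 m^2. 1 micron = 1e-06 m, so 0.3898 micron = 0.3898 * 1e-06 = 3.898e-07 m. Combine: 690.6 m^2 / 3.898e-07 m = 1.7716778e+09 m. 1 mm = 0.001 m, so 1.7716778e+09 m = 1.7716778e+09 / 0.001 = 1.7716778e+12 mm ≈ 1.772e+12 mm (4 s.f.). Final answer: 1.772e+12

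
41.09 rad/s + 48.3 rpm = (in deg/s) 41.09 rad/s is already in rad/s. 1 rpm = 0.10471976 rad/s, so 48.3 rpm = 48.3 * 0.10471976 = 5.0579642 rad/s. Sum: 41.09 + 5.0579642 = 46.147964 rad/s. 1 deg/s = 0.017453293 rad/s, so 46.147964 rad/s = 46.147964 / 0.017453293 = 2644.0836 deg/s ≈ 2644 deg/s (4 s.f.). Final answer: 2644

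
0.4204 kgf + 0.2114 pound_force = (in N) 1 kgf = 9.80665 N, so 0.4204 kgf = 0.4204 * 9.80665 = 4.1227157 N. 1 pound_force = 4.4482216 N, so 0.2114 pound_force = 0.2114 * 4.4482216 = 0.94035405 N. Sum: 4.1227157 + 0.94035405 = 5.0630697 N. Result: 5.0630697 N ≈ 5.063 N (4 s.f.). Final answer: 5.063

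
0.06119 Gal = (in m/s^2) 1 Gal = 0.01 m/s^2, so 0.06119 Gal = 0.06119 * 0.01 = 0.0006119 m/s^2. Result: 0.0006119 m/s^2. Final answer: 0.0006119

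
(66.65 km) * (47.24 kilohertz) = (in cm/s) 3.149e+11. Check: 1 km = 1000 m, so 66.65 km = 66.65 * 1000 = 66650 m. 1 kilohertz = 1000 Hz, so 47.24 kilohertz = 47.24 * 1000 = 47240 Hz. Combine: 66650 m * 47240 Hz = 3.148546e+09 m/s. 1 cm/s = 0.01 m/s, so 3.148546e+09 m/s = 3.148546e+09 / 0.01 = 3.148546e+11 cm/s ≈ 3.149e+11 cm/s (4 s.f.).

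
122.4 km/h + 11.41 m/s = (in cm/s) 4541. Check: 1 km/h = 0.27777778 m/s, so 122.4 km/h = 122.4 * 0.27777778 = 34 m/s. 11.41 m/s is already in m/s. Sum: 34 + 11.41 = 45.41 m/s. 1 cm/s = 0.01 m/s, so 45.41 m/s = 45.41 / 0.01 = 4541 cm/s.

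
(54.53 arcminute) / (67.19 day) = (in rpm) 2.609e-08. Check: 1 arcminute = 0.00029088821 rad, so 54.53 arcminute = 54.53 * 0.00029088821 = 0.015862134 rad. 1 day = 86400 s, so 67.19 day = 67.19 * 86400 = 5805216 s. Combine: 0.015862134 rad / 5805216 s = 2.7323934e-09 rad/s. 1 rpm = 0.10471976 rad/s, so 2.7323934e-09 rad/s = 2.7323934e-09 / 0.10471976 = 2.6092435e-08 rpm ≈ 2.609e-08 rpm (4 s.f.).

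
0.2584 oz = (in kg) 1 oz = 0.028349523 kg, so 0.2584 oz = 0.2584 * 0.028349523 = 0.0073255168 kg. Result: 0.0073255168 kg ≈ 0.007326 kg (4 s.f.). Final answer: 0.007326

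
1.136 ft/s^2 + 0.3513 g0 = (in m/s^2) 3.791. Check: 1 ft/s^2 = 0.3048 m/s^2, so 1.136 ft/s^2 = 1.136 * 0.3048 = 0.3462528 m/s^2. 1 g0 = 9.80665 m/s^2, so 0.3513 g0 = 0.3513 * 9.80665 = 3.4450761 m/s^2. Sum: 0.3462528 + 3.4450761 = 3.7913289 m/s^2. Result: 3.7913289 m/s^2 ≈ 3.791 m/s^2 (4 s.f.).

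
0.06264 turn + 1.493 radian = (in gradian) 1 turn = 6.2831853 rad, so 0.06264 turn = 0.06264 * 6.2831853 = 0.39357873 rad. 1.493 radian = 1.493 rad. Sum: 0.39357873 + 1.493 = 1.8865787 rad. 1 gradian = 0.015707963 rad, so 1.8865787 rad = 1.8865787 / 0.015707963 = 120.10333 gradian ≈ 120.1 gradian (4 s.f.). Final answer: 120.1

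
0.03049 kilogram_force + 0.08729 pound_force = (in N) 1 kilogram_force = 9.80665 N, so 0.03049 kilogram_force = 0.03049 * 9.80665 = 0.29900476 N. 1 pound_force = 4.4482216 N, so 0.08729 pound_force = 0.08729 * 4.4482216 = 0.38828526 N. Sum: 0.29900476 + 0.38828526 = 0.68729002 N. Result: 0.68729002 N ≈ 0.6873 N (4 s.f.). Final answer: 0.6873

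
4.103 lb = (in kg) 1.861. Check: 1 lb = 0.45359237 kg, so 4.103 lb = 4.103 * 0.45359237 = 1.8610895 kg. Result: 1.8610895 kg ≈ 1.861 kg (4 s.f.).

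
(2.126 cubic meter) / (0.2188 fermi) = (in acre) 2.401e+12. Check: 2.126 cubic meter = 2.126 m^3. 1 fermi = 1e-15 m, so 0.2188 fermi = 0.2188 * 1e-15 = 2.188e-16 m. Combine: 2.126 m^3 / 2.188e-16 m = 9.7166362e+15 m^2. 1 acre = 4046.8564 m^2, so 9.7166362e+15 m^2 = 9.7166362e+15 / 4046.8564 = 2.4010331e+12 acre ≈ 2.401e+12 acre (4 s.f.).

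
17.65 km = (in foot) 5.791e+04. Check: 1 km = 1000 m, so 17.65 km = 17.65 * 1000 = 17650 m. 1 foot = 0.3048 m, so 17650 m = 17650 / 0.3048 = 57906.824 foot ≈ 5.791e+04 foot (4 s.f.).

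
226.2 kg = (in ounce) 1 ounce = 0.028349523 kg, so 226.2 kg = 226.2 / 0.028349523 = 7978.9702 ounce ≈ 7979 ounce (4 s.f.). Final answer: 7979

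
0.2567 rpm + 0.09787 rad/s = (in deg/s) 1 rpm = 0.10471976 rad/s, so 0.2567 rpm = 0.2567 * 0.10471976 = 0.026881561 rad/s. 0.09787 rad/s is already in rad/s. Sum: 0.026881561 + 0.09787 = 0.12475156 rad/s. 1 deg/s = 0.017453293 rad/s, so 0.12475156 rad/s = 0.12475156 / 0.017453293 = 7.1477379 deg/s ≈ 7.148 deg/s (4 s.f.). Final answer: 7.148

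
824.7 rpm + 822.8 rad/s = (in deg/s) 1 rpm = 0.10471976 rad/s, so 824.7 rpm = 824.7 * 0.10471976 = 86.362382 rad/s. 822.8 rad/s is already in rad/s. Sum: 86.362382 + 822.8 = 909.16238 rad/s. 1 deg/s = 0.017453293 rad/s, so 909.16238 rad/s = 909.16238 / 0.017453293 = 52091.167 deg/s ≈ 5.209e+04 deg/s (4 s.f.). Final answer: 5.209e+04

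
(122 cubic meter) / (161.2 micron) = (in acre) 187. Check: 122 cubic meter = 122 m^3. 1 micron = 1e-06 m, so 161.2 micron = 161.2 * 1e-06 = 0.0001612 m. Combine: 122 m^3 / 0.0001612 m = 756823.82 m^2. 1 acre = 4046.8564 m^2, so 756823.82 m^2 = 756823.82 / 4046.8564 = 187.01524 acre ≈ 187 acre (4 s.f.).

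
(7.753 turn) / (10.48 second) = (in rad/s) 4.648. Check: 1 turn = 6.2831853 rad, so 7.753 turn = 7.753 * 6.2831853 = 48.713536 rad. 10.48 second = 10.48 s. Combine: 48.713536 rad / 10.48 s = 4.6482381 rad/s. Result: 4.6482381 rad/s ≈ 4.648 rad/s (4 s.f.).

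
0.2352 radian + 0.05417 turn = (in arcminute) 1979. Check: 0.2352 radian = 0.2352 rad. 1 turn = 6.2831853 rad, so 0.05417 turn = 0.05417 * 6.2831853 = 0.34036015 rad. Sum: 0.2352 + 0.34036015 = 0.57556015 rad. 1 arcminute = 0.00029088821 rad, so 0.57556015 rad = 0.57556015 / 0.00029088821 = 1978.63 arcminute ≈ 1979 arcminute (4 s.f.).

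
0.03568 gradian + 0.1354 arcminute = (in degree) 1 gradian = 0.015707963 rad, so 0.03568 gradian = 0.03568 * 0.015707963 = 0.00056046013 rad. 1 arcminute = 0.00029088821 rad, so 0.1354 arcminute = 0.1354 * 0.00029088821 = 3.9386263e-05 rad. Sum: 0.00056046013 + 3.9386263e-05 = 0.00059984639 rad. 1 degree = 0.017453293 rad, so 0.00059984639 rad = 0.00059984639 / 0.017453293 = 0.034368667 degree ≈ 0.03437 degree (4 s.f.). Final answer: 0.03437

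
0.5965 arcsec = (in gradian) 1 arcsec = 4.8481368e-06 rad, so 0.5965 arcsec = 0.5965 * 4.8481368e-06 = 2.8919136e-06 rad. 1 gradian = 0.015707963 rad, so 2.8919136e-06 rad = 2.8919136e-06 / 0.015707963 = 0.00018410494 gradian ≈ 0.0001841 gradian (4 s.f.). Final answer: 0.0001841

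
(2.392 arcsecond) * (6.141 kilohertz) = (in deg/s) 4.08. Check: 1 arcsecond = 4.8481368e-06 rad, so 2.392 arcsecond = 2.392 * 4.8481368e-06 = 1.1596743e-05 rad. 1 kilohertz = 1000 Hz, so 6.141 kilohertz = 6.141 * 1000 = 6141 Hz. Combine: 1.1596743e-05 rad * 6141 Hz = 0.0712156 rad/s. 1 deg/s = 0.017453293 rad/s, so 0.0712156 rad/s = 0.0712156 / 0.017453293 = 4.0803533 deg/s ≈ 4.08 deg/s (4 s.f.).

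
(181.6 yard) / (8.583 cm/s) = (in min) 32.24. Check: 1 yard = 0.9144 m, so 181.6 yard = 181.6 * 0.9144 = 166.05504 m. 1 cm/s = 0.01 m/s, so 8.583 cm/s = 8.583 * 0.01 = 0.08583 m/s. Combine: 166.05504 m / 0.08583 m/s = 1934.697 s. 1 min = 60 s, so 1934.697 s = 1934.697 / 60 = 32.244949 min ≈ 32.24 min (4 s.f.).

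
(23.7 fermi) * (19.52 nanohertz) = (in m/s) 4.626e-22. Check: 1 fermi = 1e-15 m, so 23.7 fermi = 23.7 * 1e-15 = 2.37e-14 m. 1 nanohertz = 1e-09 Hz, so 19.52 nanohertz = 19.52 * 1e-09 = 1.952e-08 Hz. Combine: 2.37e-14 m * 1.952e-08 Hz = 4.62624e-22 m/s. Result: 4.62624e-22 m/s ≈ 4.626e-22 m/s (4 s.f.).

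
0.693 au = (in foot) 1 au = 1.4959787e+11 m, so 0.693 au = 0.693 * 1.4959787e+11 = 1.0367132e+11 m. 1 foot = 0.3048 m, so 1.0367132e+11 m = 1.0367132e+11 / 0.3048 = 3.4012902e+11 foot ≈ 3.401e+11 foot (4 s.f.). Final answer: 3.401e+11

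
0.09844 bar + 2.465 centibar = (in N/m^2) 1.231e+04. Check: 1 bar = 100000 Pa, so 0.09844 bar = 0.09844 * 100000 = 9844 Pa. 1 centibar = 1000 Pa, so 2.465 centibar = 2.465 * 1000 = 2465 Pa. Sum: 9844 + 2465 = 12309 Pa. 12309 Pa = 12309 N/m^2 ≈ 1.231e+04 N/m^2 (4 s.f.).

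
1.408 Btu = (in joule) 1 Btu = 1055.0559 J, so 1.408 Btu = 1.408 * 1055.0559 = 1485.5186 J. 1485.5186 J = 1485.5186 joule ≈ 1486 joule (4 s.f.). Final answer: 1486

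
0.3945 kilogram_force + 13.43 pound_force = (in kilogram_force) 1 kilogram_force = 9.80665 N, so 0.3945 kilogram_force = 0.3945 * 9.80665 = 3.8687234 N. 1 pound_force = 4.4482216 N, so 13.43 pound_force = 13.43 * 4.4482216 = 59.739616 N. Sum: 3.8687234 + 59.739616 = 63.60834 N. 1 kilogram_force = 9.80665 N, so 63.60834 N = 63.60834 / 9.80665 = 6.4862455 kilogram_force ≈ 6.486 kilogram_force (4 s.f.). Final answer: 6.486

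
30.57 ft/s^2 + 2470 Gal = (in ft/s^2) 1 ft/s^2 = 0.3048 m/s^2, so 30.57 ft/s^2 = 30.57 * 0.3048 = 9.317736 m/s^2. 1 Gal = 0.01 m/s^2, so 2470 Gal = 2470 * 0.01 = 24.7 m/s^2. Sum: 9.317736 + 24.7 = 34.017736 m/s^2. 1 ft/s^2 = 0.3048 m/s^2, so 34.017736 m/s^2 = 34.017736 / 0.3048 = 111.60675 ft/s^2 ≈ 111.6 ft/s^2 (4 s.f.). Final answer: 111.6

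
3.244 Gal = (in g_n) 0.003308. Check: 1 Gal = 0.01 m/s^2, so 3.244 Gal = 3.244 * 0.01 = 0.03244 m/s^2. 1 g_n = 9.80665 m/s^2, so 0.03244 m/s^2 = 0.03244 / 9.80665 = 0.0033079594 g_n ≈ 0.003308 g_n (4 s.f.).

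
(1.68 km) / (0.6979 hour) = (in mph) 1 km = 1000 m, so 1.68 km = 1.68 * 1000 = 1680 m. 1 hour = 3600 s, so 0.6979 hour = 0.6979 * 3600 = 2512.44 s. Combine: 1680 m / 2512.44 s = 0.66867268 m/s. 1 mph = 0.44704 m/s, so 0.66867268 m/s = 0.66867268 / 0.44704 = 1.4957782 mph ≈ 1.496 mph (4 s.f.). Final answer: 1.496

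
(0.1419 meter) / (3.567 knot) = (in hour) 0.1419 meter = 0.1419 m. 1 knot = 0.51444444 m/s, so 3.567 knot = 3.567 * 0.51444444 = 1.8350233 m/s. Combine: 0.1419 m / 1.8350233 m/s = 0.077328717 s. 1 hour = 3600 s, so 0.077328717 s = 0.077328717 / 3600 = 2.1480199e-05 hour ≈ 2.148e-05 hour (4 s.f.). Final answer: 2.148e-05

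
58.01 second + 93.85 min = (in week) 0.009406. Check: 58.01 second = 58.01 s. 1 min = 60 s, so 93.85 min = 93.85 * 60 = 5631 s. Sum: 58.01 + 5631 = 5689.01 s. 1 week = 604800 s, so 5689.01 s = 5689.01 / 604800 = 0.0094064319 week ≈ 0.009406 week (4 s.f.).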